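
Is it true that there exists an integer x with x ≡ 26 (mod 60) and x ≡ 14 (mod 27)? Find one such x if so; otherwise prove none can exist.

gcd(60, 27) = 3. A simultaneous solution exists iff 26 ≡ 14 (mod 3); here 26 mod 3 = 2 = 14 mod 3, so it does.
The integers ≡ 26 (mod 60) are 26, 86, 146, 206, 266, 326, 386, 446, …; their remainders mod 27 are 26, 5, 11, 17, 23, 2, 8, 14, so x = 446 is the first that is ≡ 14 (mod 27).
Verify: 446 = 7·60 + 26 and 446 = 16·27 + 14. ✓

x = 446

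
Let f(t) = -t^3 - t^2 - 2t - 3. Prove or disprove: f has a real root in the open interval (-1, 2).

No.

Evaluate at the endpoints: f(-1) = -1, f(2) = -19 — same sign (negative).
f'(t) = -3t^2 - 2t - 2 has discriminant (-2)² − 4·(-3)·(-2) = -20 < 0, so f' has no real roots and is negative for every real t.
So f is strictly decreasing; between -1 and 2 its values lie between f(-1) = -1 and f(2) = -19, all negative. Therefore f has no root in (-1, 2).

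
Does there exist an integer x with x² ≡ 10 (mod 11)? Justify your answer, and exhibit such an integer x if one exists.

Since (11 − x)² ≡ x² (mod 11), it suffices to square x = 0, 1, …, 5: the residues are 0, 1, 4, 9, 5, 3.
So the quadratic residues mod 11 are {0, 1, 3, 4, 5, 9}, and 10 is not among them.
Therefore x² ≡ 10 (mod 11) has no solution.

No, no such integer exists.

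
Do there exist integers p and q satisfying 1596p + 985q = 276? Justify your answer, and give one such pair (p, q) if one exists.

p = 526, q = -852

Since gcd(1596, 985) = 1, every integer is an integer combination of 1596 and 985.
Dividing repeatedly: 1596 = 1·985 + 611, 985 = 1·611 + 374, 611 = 1·374 + 237, 374 = 1·237 + 137, 237 = 1·137 + 100, 137 = 1·100 + 37, 100 = 2·37 + 26, 37 = 1·26 + 11, 26 = 2·11 + 4, 11 = 2·4 + 3, 4 = 1·3 + 1, 3 = 3·1 + 0.
Back-substituting, 1 = 4 − 1·3 = 4 − (11 − 2·4) = −11 + 3·4 = −11 + 3·(26 − 2·11) = 3·26 − 7·11 = 3·26 − 7·(37 − 1·26) = −7·37 + 10·26 = −7·37 + 10·(100 − 2·37) = 10·100 − 27·37 = 10·100 − 27·(137 − 1·100) = −27·137 + 37·100 = −27·137 + 37·(237 − 1·137) = 37·237 − 64·137 = 37·237 − 64·(374 − 1·237) = −64·374 + 101·237 = −64·374 + 101·(611 − 1·374) = 101·611 − 165·374 = 101·611 − 165·(985 − 1·611) = −165·985 + 266·611 = −165·985 + 266·(1596 − 1·985) = 266·1596 − 431·985; that is, 1596·266 + 985·(-431) = 1.
Scaling by 276 gives the particular solution (p, q) = (73416, -118956).
Shifting by a multiple of (985, −1596) keeps it a solution: p = 73416 − 74·985 = 526, q = -118956 + 74·1596 = -852.
Check: 1596·526 + 985·(-852) = 839496 − 839220 = 276. ✓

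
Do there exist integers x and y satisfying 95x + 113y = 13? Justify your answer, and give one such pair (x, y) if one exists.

x = 106, y = -89

95 and 113 are coprime, so 95x + 113y ranges over all of ℤ.
Dividing repeatedly: 113 = 1·95 + 18, 95 = 5·18 + 5, 18 = 3·5 + 3, 5 = 1·3 + 2, 3 = 1·2 + 1, 2 = 2·1 + 0.
Back-substituting, 1 = 3 − 1·2 = 3 − (5 − 1·3) = −5 + 2·3 = −5 + 2·(18 − 3·5) = 2·18 − 7·5 = 2·18 − 7·(95 − 5·18) = −7·95 + 37·18 = −7·95 + 37·(113 − 1·95) = 37·113 − 44·95; that is, 95·(-44) + 113·37 = 1.
Scaling by 13 gives the particular solution (x, y) = (-572, 481).
The general solution is x = -572 + 113k, y = 481 − 95k; taking k = 6 gives the smaller pair x = 106, y = -89.
Indeed 95·106 + 113·(-89) = 10070 − 10057 = 13.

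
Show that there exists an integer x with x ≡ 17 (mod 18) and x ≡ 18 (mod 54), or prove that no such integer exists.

Reduce both congruences modulo 18, which divides 18 and 54: they say x ≡ 17 (mod 18) and x ≡ 18 (mod 18).
These are incompatible: 17 − 18 = -1 is not divisible by 18.
So no integer satisfies both congruences.

No such integer exists.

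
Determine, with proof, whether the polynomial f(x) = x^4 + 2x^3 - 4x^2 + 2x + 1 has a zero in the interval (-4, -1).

f(-4) = 57 and f(-1) = -6, which have opposite signs.
As a polynomial, f is continuous on every closed interval.
By the Intermediate Value Theorem f must vanish at some point of (-4, -1).

Yes, f has a root in the interval.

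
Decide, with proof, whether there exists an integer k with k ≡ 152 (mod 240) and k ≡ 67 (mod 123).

Reduce both congruences modulo 3, which divides 240 and 123: they say k ≡ 152 (mod 3) and k ≡ 67 (mod 3).
However 152 ≡ 2 and 67 ≡ 1 (mod 3), and 2 ≠ 1.
Hence the system has no solution.

No such integer exists.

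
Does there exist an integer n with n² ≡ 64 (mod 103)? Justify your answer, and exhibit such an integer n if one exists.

Take n = 8. Then 8² = 64, and since 0 ≤ 64 < 103 this is already reduced: 8² ≡ 64 (mod 103).

n = 8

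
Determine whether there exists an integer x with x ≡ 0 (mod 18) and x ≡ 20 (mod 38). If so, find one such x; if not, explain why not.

Here gcd(18, 38) = 2, and both 0 and 20 leave remainder 0 mod 2, so the system is consistent.
Write x = 0 + 18t. Then 18t ≡ 20 − 0 ≡ 20 (mod 38); dividing through by 2 gives 9t ≡ 10 (mod 19).
Since 9·17 = 153 = 8·19 + 1, the inverse of 9 mod 19 is 17.
Multiplying by 17: t ≡ 17·10 = 170 ≡ 18 (mod 19).
Then x = 0 + 18·18 = 324.
Check: 324 mod 18 = 0, 324 mod 38 = 20. ✓

x = 324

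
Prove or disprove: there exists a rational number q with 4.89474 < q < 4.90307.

Multiplying by 10: 10·4.89474 = 48.94740 and 10·4.90307 = 49.03070, so the integer 49 lies strictly between them.
Dividing back, 4.89474 < 49/10 < 4.90307, and 49/10 is rational.

q = 49/10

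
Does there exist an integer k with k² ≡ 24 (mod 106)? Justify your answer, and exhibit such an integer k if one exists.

Take k = 70. Then 70² = 4900 = 46·106 + 24, so 70² ≡ 24 (mod 106).

k = 70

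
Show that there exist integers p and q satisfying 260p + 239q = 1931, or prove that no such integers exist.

260 and 239 are coprime, so 260p + 239q ranges over all of ℤ.
Run the Euclidean algorithm on 260 and 239: 260 = 1·239 + 21, 239 = 11·21 + 8, 21 = 2·8 + 5, 8 = 1·5 + 3, 5 = 1·3 + 2, 3 = 1·2 + 1, 2 = 2·1 + 0.
Unwinding: 1 = 3 − 1·2 = 3 − (5 − 1·3) = −5 + 2·3 = −5 + 2·(8 − 1·5) = 2·8 − 3·5 = 2·8 − 3·(21 − 2·8) = −3·21 + 8·8 = −3·21 + 8·(239 − 11·21) = 8·239 − 91·21 = 8·239 − 91·(260 − 1·239) = −91·260 + 99·239, i.e. 260·(-91) + 239·99 = 1.
Multiplying through by 1931: p = (-91)·1931 = -175721, q = 99·1931 = 191169 is a solution.
Adding 736·239 to p and subtracting 736·260 from q gives the tidier solution (183, -191).
Check: 260·183 + 239·(-191) = 47580 − 45649 = 1931. ✓

p = 183, q = -191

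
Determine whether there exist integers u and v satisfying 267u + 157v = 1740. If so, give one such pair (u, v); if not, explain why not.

u = 130, v = -210

267 and 157 are coprime, so 267u + 157v ranges over all of ℤ.
Euclidean algorithm: 267 = 1·157 + 110, 157 = 1·110 + 47, 110 = 2·47 + 16, 47 = 2·16 + 15, 16 = 1·15 + 1, 15 = 15·1 + 0.
Unwinding: 1 = 16 − 1·15 = 16 − (47 − 2·16) = −47 + 3·16 = −47 + 3·(110 − 2·47) = 3·110 − 7·47 = 3·110 − 7·(157 − 1·110) = −7·157 + 10·110 = −7·157 + 10·(267 − 1·157) = 10·267 − 17·157, i.e. 267·10 + 157·(-17) = 1.
Multiplying through by 1740: u = 10·1740 = 17400, v = (-17)·1740 = -29580 is a solution.
The general solution is u = 17400 + 157k, v = -29580 − 267k; taking k = -110 gives the smaller pair u = 130, v = -210.
Indeed 267·130 + 157·(-210) = 34710 − 32970 = 1740.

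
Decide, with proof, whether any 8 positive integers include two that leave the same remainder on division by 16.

Consider the 8 integers 47, 48, …, 54. They lie in distinct residue classes modulo 16, since 8 ≤ 16.
So no two of them leave the same remainder on division by 16; the claim fails for this set.

No, the set {47, 48, 49, 50, 51, 52, 53, 54} is a counterexample.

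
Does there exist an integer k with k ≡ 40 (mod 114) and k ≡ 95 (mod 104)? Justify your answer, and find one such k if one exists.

No, no such integer exists.

gcd(114, 104) = 2. If k ≡ 40 (mod 114) and k ≡ 95 (mod 104), then k ≡ 40 (mod 2) and k ≡ 95 (mod 2).
These are incompatible: 40 − 95 = -55 is not divisible by 2.
Hence the system has no solution.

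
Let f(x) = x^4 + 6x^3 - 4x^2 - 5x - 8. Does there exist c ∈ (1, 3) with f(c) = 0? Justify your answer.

f(1) = -10 and f(3) = 184, which have opposite signs.
As a polynomial, f is continuous on every closed interval.
By the Intermediate Value Theorem, f takes the value 0 somewhere in the open interval.

Such a root exists.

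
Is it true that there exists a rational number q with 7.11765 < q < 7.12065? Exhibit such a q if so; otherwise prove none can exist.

Look for a denominator N such that an integer falls strictly between N·7.11765 and N·7.12065. N = 25 works: 25·7.11765 = 177.94125 < 178 < 178.01625 = 25·7.12065.
Hence 178/25 is a rational number with 7.11765 < 178/25 < 7.12065.

q = 178/25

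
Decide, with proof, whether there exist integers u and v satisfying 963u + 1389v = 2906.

No such integers exist.

gcd(963, 1389) = 3, so every integer of the form 963u + 1389v is a multiple of 3.
However 2906 leaves remainder 2 on division by 3.
Hence no integers u, v satisfy the equation.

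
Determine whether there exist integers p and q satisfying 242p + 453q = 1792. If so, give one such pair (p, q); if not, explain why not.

p = 101, q = -50

Since gcd(242, 453) = 1, every integer is an integer combination of 242 and 453.
Euclidean algorithm: 453 = 1·242 + 211, 242 = 1·211 + 31, 211 = 6·31 + 25, 31 = 1·25 + 6, 25 = 4·6 + 1, 6 = 6·1 + 0.
Unwinding: 1 = 25 − 4·6 = 25 − 4·(31 − 1·25) = −4·31 + 5·25 = −4·31 + 5·(211 − 6·31) = 5·211 − 34·31 = 5·211 − 34·(242 − 1·211) = −34·242 + 39·211 = −34·242 + 39·(453 − 1·242) = 39·453 − 73·242, i.e. 242·(-73) + 453·39 = 1.
Times 1792: 242·(-130816) + 453·69888 = 1792, so (-130816, 69888) solves it.
Adding 289·453 to p and subtracting 289·242 from q gives the tidier solution (101, -50).
Indeed 242·101 + 453·(-50) = 24442 − 22650 = 1792.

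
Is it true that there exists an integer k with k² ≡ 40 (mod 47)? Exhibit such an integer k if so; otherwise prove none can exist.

Apply Euler's criterion with the prime 47: 40 is a quadratic residue iff 40^23 ≡ 1 (mod 47), and a non-residue iff it is ≡ −1.
Squaring successively (mod 47): 40^2 = 1600 ≡ 2; 40^4 ≡ 2² = 4 ≡ 4; 40^8 ≡ 4² = 16 ≡ 16; 40^16 ≡ 16² = 256 ≡ 21.
Since 23 = 16 + 4 + 2 + 1, 40^23 ≡ 21 · 4 · 2 · 40; multiplying out mod 47: 21·4 = 84 ≡ 37, then 37·2 = 74 ≡ 27, then 27·40 = 1080 ≡ 46. Thus 40^23 ≡ 46 ≡ −1 (mod 47).
The value −1 means 40 is a non-residue modulo 47, so k² ≡ 40 (mod 47) is impossible.

No, no such integer exists.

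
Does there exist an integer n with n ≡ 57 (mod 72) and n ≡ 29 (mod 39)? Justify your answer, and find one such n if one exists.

Both moduli are multiples of 3 = gcd(72, 39), so any solution would satisfy n ≡ 57 and n ≡ 29 modulo 3 simultaneously.
But 57 mod 3 = 0 while 29 mod 3 = 2, a contradiction.
Therefore no such n exists.

No, no such integer exists.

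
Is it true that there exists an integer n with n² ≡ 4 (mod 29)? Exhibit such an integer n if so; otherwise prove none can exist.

Take n = 27. Then 27² = 729 = 25·29 + 4, so 27² ≡ 4 (mod 29).

n = 27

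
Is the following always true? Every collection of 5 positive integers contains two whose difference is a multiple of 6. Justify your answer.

No; for instance {3, 4, 5, 6, 7} is a counterexample.

Try 5 consecutive integers, 3, 4, …, 7. Their remainders mod 6 are 3, 4, 5, 0, 1 — pairwise different, as any 5 ≤ 6 consecutive integers have distinct residues.
No two share a residue, so no pair has difference divisible by 6; the claim fails for this set.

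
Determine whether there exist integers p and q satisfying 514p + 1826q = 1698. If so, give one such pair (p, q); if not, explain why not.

gcd(514, 1826) = 2, and 2 divides 1698, so integer solutions exist.
Dividing through by 2 reduces the equation to 257p + 913q = 849.
Dividing repeatedly: 913 = 3·257 + 142, 257 = 1·142 + 115, 142 = 1·115 + 27, 115 = 4·27 + 7, 27 = 3·7 + 6, 7 = 1·6 + 1, 6 = 6·1 + 0.
Working back up the chain: 1 = 7 − 1·6 = 7 − (27 − 3·7) = −27 + 4·7 = −27 + 4·(115 − 4·27) = 4·115 − 17·27 = 4·115 − 17·(142 − 1·115) = −17·142 + 21·115 = −17·142 + 21·(257 − 1·142) = 21·257 − 38·142 = 21·257 − 38·(913 − 3·257) = −38·913 + 135·257. So 257·135 + 913·(-38) = 1.
Scaling by 849 gives the particular solution (p, q) = (114615, -32262).
The general solution is p = 114615 + 913k, q = -32262 − 257k; taking k = -125 gives the smaller pair p = 490, q = -137.
Check: 514·490 + 1826·(-137) = 251860 − 250162 = 1698. ✓

p = 490, q = -137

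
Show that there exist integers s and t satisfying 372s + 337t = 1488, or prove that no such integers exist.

s = 4, t = 0

372 and 337 are coprime, so 372s + 337t ranges over all of ℤ.
Dividing repeatedly: 372 = 1·337 + 35, 337 = 9·35 + 22, 35 = 1·22 + 13, 22 = 1·13 + 9, 13 = 1·9 + 4, 9 = 2·4 + 1, 4 = 4·1 + 0.
Unwinding: 1 = 9 − 2·4 = 9 − 2·(13 − 1·9) = −2·13 + 3·9 = −2·13 + 3·(22 − 1·13) = 3·22 − 5·13 = 3·22 − 5·(35 − 1·22) = −5·35 + 8·22 = −5·35 + 8·(337 − 9·35) = 8·337 − 77·35 = 8·337 − 77·(372 − 1·337) = −77·372 + 85·337, i.e. 372·(-77) + 337·85 = 1.
Multiplying through by 1488: s = (-77)·1488 = -114576, t = 85·1488 = 126480 is a solution.
Shifting by a multiple of (337, −372) keeps it a solution: s = -114576 + 340·337 = 4, t = 126480 − 340·372 = 0.
Indeed 372·4 + 337·0 = 1488 + 0 = 1488.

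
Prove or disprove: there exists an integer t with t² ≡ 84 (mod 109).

Take t = 56. Then 56² = 3136 = 28·109 + 84, so 56² ≡ 84 (mod 109).

t = 56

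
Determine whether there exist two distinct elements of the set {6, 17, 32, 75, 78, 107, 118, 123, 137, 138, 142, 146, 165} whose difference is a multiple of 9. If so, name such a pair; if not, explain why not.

Yes: 6 and 78.

Reduce each element mod 9: 6↦6, 17↦8, 32↦5, 75↦3, 78↦6, 107↦8, 118↦1, 123↦6, 137↦2, 138↦3, 142↦7, 146↦2, 165↦3. The residue 6 repeats (at 6 and 78), and 78 − 6 = 72 = 8·9.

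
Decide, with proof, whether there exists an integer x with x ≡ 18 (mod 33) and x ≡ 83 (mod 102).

Both moduli are multiples of 3 = gcd(33, 102), so any solution would satisfy x ≡ 18 and x ≡ 83 modulo 3 simultaneously.
These are incompatible: 18 − 83 = -65 is not divisible by 3.
Hence the system has no solution.

No such integer exists.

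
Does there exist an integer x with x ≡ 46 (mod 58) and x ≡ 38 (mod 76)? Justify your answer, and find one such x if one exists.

The moduli are not coprime: gcd(58, 76) = 2. Compatibility requires 2 ∣ (38 − 46) = -8, which holds, so solutions exist.
Write x = 46 + 58t. Then 58t ≡ 38 − 46 ≡ 68 (mod 76); dividing through by 2 gives 29t ≡ 34 (mod 38).
Invert 29 mod 38 by the Euclidean algorithm: 38 = 1·29 + 9, 29 = 3·9 + 2, 9 = 4·2 + 1, 2 = 2·1 + 0; back-substituting, 1 = 9 − 4·2 = 9 − 4·(29 − 3·9) = −4·29 + 13·9 = −4·29 + 13·(38 − 1·29) = 13·38 − 17·29. Hence 29·(-17) ≡ 1, so 29⁻¹ ≡ -17 ≡ 21 (mod 38).
Therefore t ≡ 21·34 = 714 ≡ 30 (mod 38).
Then x = 46 + 58·30 = 1786.
Verify: 1786 = 30·58 + 46 and 1786 = 23·76 + 38. ✓

x = 1786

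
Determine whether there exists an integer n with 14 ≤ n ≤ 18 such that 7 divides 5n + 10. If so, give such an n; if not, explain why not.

For n = 14, 15, …, 18 the values of 5n + 10 modulo 7 are 3, 1, 6, 4, 2 respectively.
None is 0, so 7 never divides 5n + 10 on this range.

No, no such integer n in that range exists.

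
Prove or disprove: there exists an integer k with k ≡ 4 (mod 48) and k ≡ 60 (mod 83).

Since 48 and 83 share no common factor, CRT says the pair of congruences has a solution (unique mod 3984).
Write k = 4 + 48t and require 4 + 48t ≡ 60 (mod 83), i.e. 48t ≡ 56 (mod 83).
Since 48·64 = 3072 = 37·83 + 1, the inverse of 48 mod 83 is 64.
Therefore t ≡ 64·56 = 3584 ≡ 15 (mod 83).
With t = 15: k = 4 + 48·15 = 724.
Verify: 724 = 15·48 + 4 and 724 = 8·83 + 60. ✓

k = 724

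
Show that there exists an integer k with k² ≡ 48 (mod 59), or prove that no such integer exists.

k = 44

k = 44 works: 44² = 1936, and 1936 − 48 = 1888 = 32·59.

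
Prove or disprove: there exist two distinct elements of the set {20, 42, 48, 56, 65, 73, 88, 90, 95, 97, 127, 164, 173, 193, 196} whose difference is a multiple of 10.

20 mod 10 = 0 and 90 mod 10 = 0, so 90 − 20 = 70 = 7·10.

The pair (20, 90) works.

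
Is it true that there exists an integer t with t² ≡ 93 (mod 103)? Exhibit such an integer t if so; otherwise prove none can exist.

t = 89 works: 89² = 7921, and 7921 − 93 = 7828 = 76·103.

t = 89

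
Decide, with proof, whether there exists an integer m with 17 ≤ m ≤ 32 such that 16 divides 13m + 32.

Try m = 32: 13·32 + 32 = 448 = 28·16, which is divisible by 16.

m = 32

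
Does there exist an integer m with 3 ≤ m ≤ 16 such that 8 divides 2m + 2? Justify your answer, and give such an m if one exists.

Try m = 3: 2·3 + 2 = 8 = 1·8, which is divisible by 8.

m = 3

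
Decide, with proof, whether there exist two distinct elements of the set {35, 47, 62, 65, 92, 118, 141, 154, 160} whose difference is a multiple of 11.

Residues mod 11: 35↦2, 47↦3, 62↦7, 65↦10, 92↦4, 118↦8, 141↦9, 154↦0, 160↦6.
These 9 residues are pairwise different, hence no difference of two elements is divisible by 11.

There is no such pair.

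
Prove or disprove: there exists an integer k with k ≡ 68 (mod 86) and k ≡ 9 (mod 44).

There is no such integer.

Reduce both congruences modulo 2, which divides 86 and 44: they say k ≡ 68 (mod 2) and k ≡ 9 (mod 2).
But 68 mod 2 = 0 while 9 mod 2 = 1, a contradiction.
So no integer satisfies both congruences.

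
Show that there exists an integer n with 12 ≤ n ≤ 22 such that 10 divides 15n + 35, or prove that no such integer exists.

n = 13

At n = 12 the value 215 is not a multiple of 10. n = 13 works, since 15·13 + 35 = 230 = 23·10.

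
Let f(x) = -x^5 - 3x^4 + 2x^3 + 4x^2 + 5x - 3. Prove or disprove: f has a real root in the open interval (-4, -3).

Yes, f has a root in the interval.

f(-4) = 169 and f(-3) = -36, which have opposite signs.
f is continuous everywhere (it is a polynomial), in particular on [-4, -3].
By the Intermediate Value Theorem, f takes the value 0 somewhere in the open interval.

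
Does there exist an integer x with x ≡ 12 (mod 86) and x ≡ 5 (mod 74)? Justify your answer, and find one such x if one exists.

No, no such integer exists.

Both moduli are multiples of 2 = gcd(86, 74), so any solution would satisfy x ≡ 12 and x ≡ 5 modulo 2 simultaneously.
However 12 ≡ 0 and 5 ≡ 1 (mod 2), and 0 ≠ 1.
Hence the system has no solution.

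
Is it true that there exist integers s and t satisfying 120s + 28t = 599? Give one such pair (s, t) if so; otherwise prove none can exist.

Any value of 120s + 28t is a multiple of gcd(120, 28) = 4.
But 599 = 4·149 + 3, so 4 ∤ 599.
Hence no integers s, t satisfy the equation.

There are no such integers.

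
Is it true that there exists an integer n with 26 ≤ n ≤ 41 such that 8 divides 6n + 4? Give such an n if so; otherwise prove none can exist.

n = 26

Try n = 26: 6·26 + 4 = 160 = 20·8, which is divisible by 8.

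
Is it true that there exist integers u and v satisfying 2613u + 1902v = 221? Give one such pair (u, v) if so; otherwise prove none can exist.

Both 2613 and 1902 are divisible by gcd(2613, 1902) = 3, hence so is any combination 2613u + 1902v.
However 221 leaves remainder 2 on division by 3.
Therefore 2613u + 1902v = 221 has no solution in integers.

No, no such integers exist.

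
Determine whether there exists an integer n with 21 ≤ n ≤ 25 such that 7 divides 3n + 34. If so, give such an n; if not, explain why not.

The values of 3n + 34 for n = 21, 22, …, 25 are 97, 100, 103, 106, 109; reduced mod 7 these are 6, 2, 5, 1, 4.
None is 0, so 7 never divides 3n + 34 on this range.

No such integer n in that range exists.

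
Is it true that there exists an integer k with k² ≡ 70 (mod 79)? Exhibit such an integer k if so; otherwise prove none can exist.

Apply Euler's criterion with the prime 79: 70 is a quadratic residue iff 70^39 ≡ 1 (mod 79), and a non-residue iff it is ≡ −1.
Squaring successively (mod 79): 70^2 = 4900 ≡ 2; 70^4 ≡ 2² = 4 ≡ 4; 70^8 ≡ 4² = 16 ≡ 16; 70^16 ≡ 16² = 256 ≡ 19; 70^32 ≡ 19² = 361 ≡ 45.
Since 39 = 32 + 4 + 2 + 1, 70^39 ≡ 45 · 4 · 2 · 70; multiplying out mod 79: 45·4 = 180 ≡ 22, then 22·2 = 44 ≡ 44, then 44·70 = 3080 ≡ 78. Thus 70^39 ≡ 78 ≡ −1 (mod 79).
The value −1 means 70 is a non-residue modulo 79, so k² ≡ 70 (mod 79) is impossible.

There is no such integer.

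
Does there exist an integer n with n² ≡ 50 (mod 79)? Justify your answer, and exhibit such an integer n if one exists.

n = 45

n = 45 works: 45² = 2025, and 2025 − 50 = 1975 = 25·79.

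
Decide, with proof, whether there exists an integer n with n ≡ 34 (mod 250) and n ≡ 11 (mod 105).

No, no such integer exists.

Reduce both congruences modulo 5, which divides 250 and 105: they say n ≡ 34 (mod 5) and n ≡ 11 (mod 5).
These are incompatible: 34 − 11 = 23 is not divisible by 5.
So no integer satisfies both congruences.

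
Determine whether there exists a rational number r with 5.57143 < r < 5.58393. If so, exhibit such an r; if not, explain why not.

Scale by 12: the interval becomes (66.85716, 67.00716), which contains the integer 67.
Dividing back, 5.57143 < 67/12 < 5.58393, and 67/12 is rational.

r = 67/12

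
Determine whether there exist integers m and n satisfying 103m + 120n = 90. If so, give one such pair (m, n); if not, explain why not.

103 and 120 are coprime, so 103m + 120n ranges over all of ℤ.
Euclidean algorithm: 120 = 1·103 + 17, 103 = 6·17 + 1, 17 = 17·1 + 0.
Back-substituting, 1 = 103 − 6·17 = 103 − 6·(120 − 1·103) = −6·120 + 7·103; that is, 103·7 + 120·(-6) = 1.
Multiplying through by 90: m = 7·90 = 630, n = (-6)·90 = -540 is a solution.
Shifting by a multiple of (120, −103) keeps it a solution: m = 630 − 5·120 = 30, n = -540 + 5·103 = -25.
Indeed 103·30 + 120·(-25) = 3090 − 3000 = 90.

m = 30, n = -25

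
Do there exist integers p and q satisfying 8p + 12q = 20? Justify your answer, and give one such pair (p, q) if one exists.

p = 1, q = 1

Since gcd(8, 12) = 4 and 20 = 4·5, Bézout's identity guarantees a solution.
Dividing through by 4 reduces the equation to 2p + 3q = 5.
Euclidean algorithm: 3 = 1·2 + 1, 2 = 2·1 + 0.
Back-substituting, 1 = 3 − 1·2; that is, 2·(-1) + 3·1 = 1.
Times 5: 2·(-5) + 3·5 = 5, so (-5, 5) solves it.
The general solution is p = -5 + 3k, q = 5 − 2k; taking k = 2 gives the smaller pair p = 1, q = 1.
Check: 8·1 + 12·1 = 8 + 12 = 20. ✓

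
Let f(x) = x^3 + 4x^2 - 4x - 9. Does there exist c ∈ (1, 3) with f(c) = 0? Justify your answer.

f(1) = -8 and f(3) = 42, which have opposite signs.
As a polynomial, f is continuous on every closed interval.
The Intermediate Value Theorem then guarantees some c ∈ (1, 3) with f(c) = 0.

Yes, f has a root in the interval.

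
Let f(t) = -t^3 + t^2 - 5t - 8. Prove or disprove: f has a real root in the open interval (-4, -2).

f(-4) = 92 and f(-2) = 14, both positive.
The derivative f'(t) = -3t^2 + 2t - 5 is a quadratic with discriminant 2² − 4·(-3)·(-5) = -56 < 0; it never vanishes, so it is always negative (sign of the leading coefficient).
So f is strictly decreasing; between -4 and -2 its values lie between f(-4) = 92 and f(-2) = 14, all positive. Therefore f has no root in (-4, -2).

f has no root in that interval.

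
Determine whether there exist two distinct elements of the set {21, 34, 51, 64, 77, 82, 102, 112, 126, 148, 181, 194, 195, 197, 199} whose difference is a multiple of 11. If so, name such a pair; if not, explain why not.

Reduce each element mod 11: 21↦10, 34↦1, 51↦7, 64↦9, 77↦0, 82↦5, 102↦3, 112↦2, 126↦5, 148↦5, 181↦5, 194↦7, 195↦8, 197↦10, 199↦1. The residue 10 repeats (at 21 and 197), and 197 − 21 = 176 = 16·11.

21 and 197 are such a pair.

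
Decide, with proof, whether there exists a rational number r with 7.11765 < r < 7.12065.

r = 178/25

Scale by 25: the interval becomes (177.94125, 178.01625), which contains the integer 178.
Hence 178/25 is a rational number with 7.11765 < 178/25 < 7.12065.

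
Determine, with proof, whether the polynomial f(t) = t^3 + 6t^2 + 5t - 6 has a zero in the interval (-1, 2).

Such a root exists.

f(-1) = -6 and f(2) = 36, which have opposite signs.
Since f is a polynomial it is continuous on [-1, 2].
By the Intermediate Value Theorem f must vanish at some point of (-1, 2).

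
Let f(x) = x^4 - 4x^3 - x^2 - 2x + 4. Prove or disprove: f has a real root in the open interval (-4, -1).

f has no root in that interval.

The endpoint values f(-4) = 508 and f(-1) = 10 are both positive. Claim: f(x) > 0 for every x in (-4, -1).
Substitute x = -1 − u, where 0 < u < 3 on the interval. Expanding, f(-1 − u) = u^4 + 8u^3 + 17u^2 + 16u + 10.
The nonzero coefficients here are all positive, so for u > 0 every term is positive (or zero), and the constant term 10 is strictly positive.
Therefore f(x) > 0 throughout (-4, -1), and f has no zero there.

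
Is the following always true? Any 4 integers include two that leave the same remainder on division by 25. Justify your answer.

No, the set {30, 31, 32, 33} is a counterexample.

Try 4 consecutive integers, 30, 31, 32, 33. Their remainders mod 25 are 5, 6, 7, 8 — pairwise different, as any 4 ≤ 25 consecutive integers have distinct residues.
So no two of them leave the same remainder on division by 25; the claim fails for this set.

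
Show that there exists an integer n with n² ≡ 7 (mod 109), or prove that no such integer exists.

n = 94 works: 94² = 8836, and 8836 − 7 = 8829 = 81·109.

n = 94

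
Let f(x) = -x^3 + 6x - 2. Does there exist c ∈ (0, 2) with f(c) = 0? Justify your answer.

f(0) = -2 and f(2) = 2, which have opposite signs.
Since f is a polynomial it is continuous on [0, 2].
By the Intermediate Value Theorem, f takes the value 0 somewhere in the open interval.

Such a root exists.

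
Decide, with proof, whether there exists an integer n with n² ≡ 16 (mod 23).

n = 4

Take n = 4. Then 4² = 16, and since 0 ≤ 16 < 23 this is already reduced: 4² ≡ 16 (mod 23).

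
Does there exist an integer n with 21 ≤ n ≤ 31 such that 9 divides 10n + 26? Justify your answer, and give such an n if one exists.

n = 28

At n = 28 we get 10·28 + 26 = 306, and 306 = 9·34.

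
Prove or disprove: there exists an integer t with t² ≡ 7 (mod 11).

Computing t² mod 11 for t = 0, 1, …, 5 (enough, by the symmetry t ↦ 11 − t) gives 0, 1, 4, 9, 5, 3.
So the quadratic residues mod 11 are {0, 1, 3, 4, 5, 9}, and 7 is not among them.
Hence no integer t has t² ≡ 7 (mod 11).

No, no such integer exists.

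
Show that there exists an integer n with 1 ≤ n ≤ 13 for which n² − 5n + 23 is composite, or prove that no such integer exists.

There is no such integer n in that range.

The values for n = 1, 2, …, 13 are 19, 17, 17, 19, 23, 29, 37, 47, 59, 73, 89, 107, 127, and each of these is prime.
So no value in the range makes the expression composite.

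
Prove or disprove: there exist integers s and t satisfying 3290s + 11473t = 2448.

Any value of 3290s + 11473t is a multiple of gcd(3290, 11473) = 7.
However 2448 leaves remainder 5 on division by 7.
Hence no integers s, t satisfy the equation.

No such integers exist.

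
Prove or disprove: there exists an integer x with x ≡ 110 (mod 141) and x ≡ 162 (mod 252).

Both moduli are multiples of 3 = gcd(141, 252), so any solution would satisfy x ≡ 110 and x ≡ 162 modulo 3 simultaneously.
However 110 ≡ 2 and 162 ≡ 0 (mod 3), and 2 ≠ 0.
Hence the system has no solution.

No such integer exists.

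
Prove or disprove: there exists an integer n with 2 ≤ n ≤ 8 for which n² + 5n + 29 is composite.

At n = 4: 4² + 5·4 + 29 = 65 = 5·13, which is composite.

n = 4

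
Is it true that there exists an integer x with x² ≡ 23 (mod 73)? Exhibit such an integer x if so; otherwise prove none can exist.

x = 13

Take x = 13. Then 13² = 169 = 2·73 + 23, so 13² ≡ 23 (mod 73).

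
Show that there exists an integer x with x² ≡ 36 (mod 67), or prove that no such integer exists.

x = 61

Take x = 61. Then 61² = 3721 = 55·67 + 36, so 61² ≡ 36 (mod 67).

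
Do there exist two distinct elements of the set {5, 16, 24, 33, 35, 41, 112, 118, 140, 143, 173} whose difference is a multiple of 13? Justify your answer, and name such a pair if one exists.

There is no such pair.

Two integers differ by a multiple of 13 exactly when they have the same residue mod 13. The residues are 5↦5, 16↦3, 24↦11, 33↦7, 35↦9, 41↦2, 112↦8, 118↦1, 140↦10, 143↦0, 173↦4.
All 11 residues are distinct, so no two elements differ by a multiple of 13.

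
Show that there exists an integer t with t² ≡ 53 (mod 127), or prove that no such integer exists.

Apply Euler's criterion with the prime 127: 53 is a quadratic residue iff 53^63 ≡ 1 (mod 127), and a non-residue iff it is ≡ −1.
Squaring successively (mod 127): 53^2 = 2809 ≡ 15; 53^4 ≡ 15² = 225 ≡ 98; 53^8 ≡ 98² = 9604 ≡ 79; 53^16 ≡ 79² = 6241 ≡ 18; 53^32 ≡ 18² = 324 ≡ 70.
Since 63 = 32 + 16 + 8 + 4 + 2 + 1, 53^63 ≡ 70 · 18 · 79 · 98 · 15 · 53; multiplying out mod 127: 70·18 = 1260 ≡ 117, then 117·79 = 9243 ≡ 99, then 99·98 = 9702 ≡ 50, then 50·15 = 750 ≡ 115, then 115·53 = 6095 ≡ 126. Thus 53^63 ≡ 126 ≡ −1 (mod 127).
The value −1 means 53 is a non-residue modulo 127, so t² ≡ 53 (mod 127) is impossible.

There is no such integer.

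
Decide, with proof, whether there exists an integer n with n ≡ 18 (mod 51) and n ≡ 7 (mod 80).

n = 2007

Since 51 and 80 share no common factor, CRT says the pair of congruences has a solution (unique mod 4080).
Any solution of the first congruence is n = 18 + 51t; substituting into the second, 51t ≡ 7 − 18 ≡ 69 (mod 80).
To invert 51 modulo 80: 80 = 1·51 + 29, 51 = 1·29 + 22, 29 = 1·22 + 7, 22 = 3·7 + 1, 7 = 7·1 + 0, and unwinding, 1 = 22 − 3·7 = 22 − 3·(29 − 1·22) = −3·29 + 4·22 = −3·29 + 4·(51 − 1·29) = 4·51 − 7·29 = 4·51 − 7·(80 − 1·51) = −7·80 + 11·51. Thus 51⁻¹ ≡ 11 (mod 80).
Multiplying by 11: t ≡ 11·69 = 759 ≡ 39 (mod 80).
Taking t = 39 gives n = 18 + 51·39 = 2007.
Verify: 2007 = 39·51 + 18 and 2007 = 25·80 + 7. ✓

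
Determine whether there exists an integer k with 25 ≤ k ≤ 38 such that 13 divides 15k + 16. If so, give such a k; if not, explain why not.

k = 31 works, since 15·31 + 16 = 481 = 37·13.

k = 31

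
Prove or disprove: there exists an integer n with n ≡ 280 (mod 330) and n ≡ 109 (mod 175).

Both moduli are multiples of 5 = gcd(330, 175), so any solution would satisfy n ≡ 280 and n ≡ 109 modulo 5 simultaneously.
These are incompatible: 280 − 109 = 171 is not divisible by 5.
So no integer satisfies both congruences.

There is no such integer.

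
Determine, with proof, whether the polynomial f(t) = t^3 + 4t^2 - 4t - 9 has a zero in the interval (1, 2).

f(1) = -8 and f(2) = 7, which have opposite signs.
Since f is a polynomial it is continuous on [1, 2].
By the Intermediate Value Theorem f must vanish at some point of (1, 2).

Such a root exists.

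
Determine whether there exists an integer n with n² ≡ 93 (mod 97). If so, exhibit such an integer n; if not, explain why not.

n = 44

n = 44 works: 44² = 1936, and 1936 − 93 = 1843 = 19·97.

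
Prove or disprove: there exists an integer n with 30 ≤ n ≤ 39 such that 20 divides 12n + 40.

Try n = 30: 12·30 + 40 = 400 = 20·20, which is divisible by 20.

n = 30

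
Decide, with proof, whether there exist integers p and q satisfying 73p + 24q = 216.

p = 0, q = 9

Since gcd(73, 24) = 1, every integer is an integer combination of 73 and 24.
Run the Euclidean algorithm on 73 and 24: 73 = 3·24 + 1, 24 = 24·1 + 0.
Unwinding: 1 = 73 − 3·24, i.e. 73·1 + 24·(-3) = 1.
Times 216: 73·216 + 24·(-648) = 216, so (216, -648) solves it.
The general solution is p = 216 + 24k, q = -648 − 73k; taking k = -9 gives the smaller pair p = 0, q = 9.
Indeed 73·0 + 24·9 = 0 + 216 = 216.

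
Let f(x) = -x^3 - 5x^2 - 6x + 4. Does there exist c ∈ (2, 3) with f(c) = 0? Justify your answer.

No such root exists.

f(2) = -36 and f(3) = -86, both negative, so a sign-change argument is unavailable; we show f keeps this sign on the whole interval.
Substitute x = 2 + u, where 0 < u < 1 on the interval. Expanding, f(2 + u) = -u^3 - 11u^2 - 38u - 36.
The nonzero coefficients here are all negative, so for u > 0 every term is negative (or zero), and the constant term -36 is strictly negative.
So f is strictly negative on (2, 3); no root exists in the interval.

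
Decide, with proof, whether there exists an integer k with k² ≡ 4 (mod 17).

k = 2

Take k = 2. Then 2² = 4, and since 0 ≤ 4 < 17 this is already reduced: 2² ≡ 4 (mod 17).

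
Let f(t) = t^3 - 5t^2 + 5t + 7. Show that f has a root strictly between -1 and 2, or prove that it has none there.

f(-1) = -4 and f(2) = 5, which have opposite signs.
As a polynomial, f is continuous on every closed interval.
By the Intermediate Value Theorem, f takes the value 0 somewhere in the open interval.

Such a root exists.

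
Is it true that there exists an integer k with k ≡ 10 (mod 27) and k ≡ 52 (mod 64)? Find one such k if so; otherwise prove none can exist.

Since 27 and 64 share no common factor, CRT says the pair of congruences has a solution (unique mod 1728).
Any solution of the first congruence is k = 10 + 27t; substituting into the second, 27t ≡ 52 − 10 ≡ 42 (mod 64).
Since 27·19 = 513 = 8·64 + 1, the inverse of 27 mod 64 is 19.
Therefore t ≡ 19·42 = 798 ≡ 30 (mod 64).
With t = 30: k = 10 + 27·30 = 820.
Indeed 820 ≡ 10 (mod 27) and 820 ≡ 52 (mod 64).

k = 820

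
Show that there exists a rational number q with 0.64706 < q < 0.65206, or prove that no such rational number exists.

q = 13/20

Look for a denominator N such that an integer falls strictly between N·0.64706 and N·0.65206. N = 20 works: 20·0.64706 = 12.94120 < 13 < 13.04120 = 20·0.65206.
Hence 13/20 is a rational number with 0.64706 < 13/20 < 0.65206.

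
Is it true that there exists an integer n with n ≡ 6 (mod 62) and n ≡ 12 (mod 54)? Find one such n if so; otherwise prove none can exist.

n = 1308

Here gcd(62, 54) = 2, and both 6 and 12 leave remainder 0 mod 2, so the system is consistent.
Put n = 6 + 62t, so we need 62t ≡ 6 (mod 54), equivalently (divide by 2) 31t ≡ 3 (mod 27).
31 ≡ 4 (mod 27), so this reads 4t ≡ 3 (mod 27). Invert 4 mod 27 by the Euclidean algorithm: 27 = 6·4 + 3, 4 = 1·3 + 1, 3 = 3·1 + 0; back-substituting, 1 = 4 − 1·3 = 4 − (27 − 6·4) = −27 + 7·4. Hence 4·7 ≡ 1, so 4⁻¹ ≡ 7 (mod 27).
Multiplying by 7: t ≡ 7·3 = 21 (mod 27).
Then n = 6 + 62·21 = 1308.
Indeed 1308 ≡ 6 (mod 62) and 1308 ≡ 12 (mod 54).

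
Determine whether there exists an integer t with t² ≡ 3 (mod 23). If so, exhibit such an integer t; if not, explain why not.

t = 16

Take t = 16. Then 16² = 256 = 11·23 + 3, so 16² ≡ 3 (mod 23).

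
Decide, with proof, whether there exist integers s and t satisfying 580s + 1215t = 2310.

s = 159, t = -74

gcd(580, 1215) = 5, and 5 divides 2310, so integer solutions exist.
Dividing through by 5 reduces the equation to 116s + 243t = 462.
Dividing repeatedly: 243 = 2·116 + 11, 116 = 10·11 + 6, 11 = 1·6 + 5, 6 = 1·5 + 1, 5 = 5·1 + 0.
Unwinding: 1 = 6 − 1·5 = 6 − (11 − 1·6) = −11 + 2·6 = −11 + 2·(116 − 10·11) = 2·116 − 21·11 = 2·116 − 21·(243 − 2·116) = −21·243 + 44·116, i.e. 116·44 + 243·(-21) = 1.
Multiplying through by 462: s = 44·462 = 20328, t = (-21)·462 = -9702 is a solution.
The general solution is s = 20328 + 243k, t = -9702 − 116k; taking k = -83 gives the smaller pair s = 159, t = -74.
Indeed 580·159 + 1215·(-74) = 92220 − 89910 = 2310.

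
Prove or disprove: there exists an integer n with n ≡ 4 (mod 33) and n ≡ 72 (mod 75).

No, no such integer exists.

Reduce both congruences modulo 3, which divides 33 and 75: they say n ≡ 4 (mod 3) and n ≡ 72 (mod 3).
But 4 mod 3 = 1 while 72 mod 3 = 0, a contradiction.
Therefore no such n exists.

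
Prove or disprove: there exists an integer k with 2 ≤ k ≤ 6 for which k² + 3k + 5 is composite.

k = 2

At k = 2: 2² + 3·2 + 5 = 15 = 3·5, which is composite.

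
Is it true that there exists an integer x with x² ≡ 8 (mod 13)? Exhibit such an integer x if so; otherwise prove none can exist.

No such integer exists.

Since (13 − x)² ≡ x² (mod 13), it suffices to square x = 0, 1, …, 6: the residues are 0, 1, 4, 9, 3, 12, 10.
The set of squares mod 13 is therefore {0, 1, 3, 4, 9, 10, 12}, which does not contain 8.
Therefore x² ≡ 8 (mod 13) has no solution.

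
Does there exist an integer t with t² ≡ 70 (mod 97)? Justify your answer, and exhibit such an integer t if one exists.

t = 19

t = 19 works: 19² = 361, and 361 − 70 = 291 = 3·97.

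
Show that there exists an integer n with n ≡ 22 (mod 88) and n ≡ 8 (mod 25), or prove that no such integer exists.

The moduli 88 and 25 are coprime, so by the Chinese Remainder Theorem a unique solution modulo 2200 exists.
Any solution of the first congruence is n = 22 + 88t; substituting into the second, 88t ≡ 8 − 22 ≡ 11 (mod 25).
88 ≡ 13 (mod 25), so this reads 13t ≡ 11 (mod 25). Note 13·2 = 26 ≡ 1 (mod 25) (as 26 − 1 = 1·25), so 13⁻¹ ≡ 2.
Multiplying by 2: t ≡ 2·11 = 22 (mod 25).
With t = 22: n = 22 + 88·22 = 1958.
Check: 1958 mod 88 = 22, 1958 mod 25 = 8. ✓

n = 1958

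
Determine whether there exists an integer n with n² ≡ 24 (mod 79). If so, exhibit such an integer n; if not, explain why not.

79 is prime, so by Euler's criterion 24 is a square mod 79 iff 24^((79−1)/2) = 24^39 ≡ 1 (mod 79).
Squaring successively (mod 79): 24^2 = 576 ≡ 23; 24^4 ≡ 23² = 529 ≡ 55; 24^8 ≡ 55² = 3025 ≡ 23; 24^16 ≡ 23² = 529 ≡ 55; 24^32 ≡ 55² = 3025 ≡ 23.
Since 39 = 32 + 4 + 2 + 1, 24^39 ≡ 23 · 55 · 23 · 24; multiplying out mod 79: 23·55 = 1265 ≡ 1, then 1·23 = 23 ≡ 23, then 23·24 = 552 ≡ 78. Thus 24^39 ≡ 78 ≡ −1 (mod 79).
By Euler's criterion 24 is a quadratic non-residue mod 79: no n satisfies n² ≡ 24 (mod 79).

No, no such integer exists.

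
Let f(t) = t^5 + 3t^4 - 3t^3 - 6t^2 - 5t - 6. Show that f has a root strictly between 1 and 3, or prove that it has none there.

Yes, f has a root in the interval.

f(1) = -16 and f(3) = 330, which have opposite signs.
As a polynomial, f is continuous on every closed interval.
By the Intermediate Value Theorem f must vanish at some point of (1, 3).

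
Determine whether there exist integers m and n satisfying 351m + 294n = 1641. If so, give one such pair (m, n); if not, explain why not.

Since gcd(351, 294) = 3 and 1641 = 3·547, Bézout's identity guarantees a solution.
Dividing through by 3 reduces the equation to 117m + 98n = 547.
Euclidean algorithm: 117 = 1·98 + 19, 98 = 5·19 + 3, 19 = 6·3 + 1, 3 = 3·1 + 0.
Unwinding: 1 = 19 − 6·3 = 19 − 6·(98 − 5·19) = −6·98 + 31·19 = −6·98 + 31·(117 − 1·98) = 31·117 − 37·98, i.e. 117·31 + 98·(-37) = 1.
Scaling by 547 gives the particular solution (m, n) = (16957, -20239).
Shifting by a multiple of (98, −117) keeps it a solution: m = 16957 − 173·98 = 3, n = -20239 + 173·117 = 2.
Indeed 351·3 + 294·2 = 1053 + 588 = 1641.

m = 3, n = 2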